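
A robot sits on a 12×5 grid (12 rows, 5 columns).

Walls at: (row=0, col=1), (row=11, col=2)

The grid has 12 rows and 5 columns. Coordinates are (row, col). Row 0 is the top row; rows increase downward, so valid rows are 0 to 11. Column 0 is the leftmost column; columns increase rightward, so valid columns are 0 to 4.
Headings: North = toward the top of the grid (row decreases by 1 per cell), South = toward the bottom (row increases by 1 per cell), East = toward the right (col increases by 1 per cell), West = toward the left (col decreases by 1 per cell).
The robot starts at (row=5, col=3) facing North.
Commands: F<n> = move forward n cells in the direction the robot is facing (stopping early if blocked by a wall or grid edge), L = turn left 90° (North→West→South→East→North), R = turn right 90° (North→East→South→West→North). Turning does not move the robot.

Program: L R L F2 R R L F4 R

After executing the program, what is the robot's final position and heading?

Answer: Final position: (row=1, col=1), facing East

Derivation:
Start: (row=5, col=3), facing North
  L: turn left, now facing West
  R: turn right, now facing North
  L: turn left, now facing West
  F2: move forward 2, now at (row=5, col=1)
  R: turn right, now facing North
  R: turn right, now facing East
  L: turn left, now facing North
  F4: move forward 4, now at (row=1, col=1)
  R: turn right, now facing East
Final: (row=1, col=1), facing East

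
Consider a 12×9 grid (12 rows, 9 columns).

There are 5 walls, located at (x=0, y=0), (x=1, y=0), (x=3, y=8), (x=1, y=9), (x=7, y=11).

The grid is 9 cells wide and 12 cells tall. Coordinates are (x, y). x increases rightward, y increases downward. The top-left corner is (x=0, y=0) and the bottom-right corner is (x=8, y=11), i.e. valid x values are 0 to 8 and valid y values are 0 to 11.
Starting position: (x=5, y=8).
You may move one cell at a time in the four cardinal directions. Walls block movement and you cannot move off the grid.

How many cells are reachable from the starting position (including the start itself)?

Answer: Reachable cells: 103

Derivation:
BFS flood-fill from (x=5, y=8):
  Distance 0: (x=5, y=8)
  Distance 1: (x=5, y=7), (x=4, y=8), (x=6, y=8), (x=5, y=9)
  Distance 2: (x=5, y=6), (x=4, y=7), (x=6, y=7), (x=7, y=8), (x=4, y=9), (x=6, y=9), (x=5, y=10)
  Distance 3: (x=5, y=5), (x=4, y=6), (x=6, y=6), (x=3, y=7), (x=7, y=7), (x=8, y=8), (x=3, y=9), (x=7, y=9), (x=4, y=10), (x=6, y=10), (x=5, y=11)
  Distance 4: (x=5, y=4), (x=4, y=5), (x=6, y=5), (x=3, y=6), (x=7, y=6), (x=2, y=7), (x=8, y=7), (x=2, y=9), (x=8, y=9), (x=3, y=10), (x=7, y=10), (x=4, y=11), (x=6, y=11)
  Distance 5: (x=5, y=3), (x=4, y=4), (x=6, y=4), (x=3, y=5), (x=7, y=5), (x=2, y=6), (x=8, y=6), (x=1, y=7), (x=2, y=8), (x=2, y=10), (x=8, y=10), (x=3, y=11)
  Distance 6: (x=5, y=2), (x=4, y=3), (x=6, y=3), (x=3, y=4), (x=7, y=4), (x=2, y=5), (x=8, y=5), (x=1, y=6), (x=0, y=7), (x=1, y=8), (x=1, y=10), (x=2, y=11), (x=8, y=11)
  Distance 7: (x=5, y=1), (x=4, y=2), (x=6, y=2), (x=3, y=3), (x=7, y=3), (x=2, y=4), (x=8, y=4), (x=1, y=5), (x=0, y=6), (x=0, y=8), (x=0, y=10), (x=1, y=11)
  Distance 8: (x=5, y=0), (x=4, y=1), (x=6, y=1), (x=3, y=2), (x=7, y=2), (x=2, y=3), (x=8, y=3), (x=1, y=4), (x=0, y=5), (x=0, y=9), (x=0, y=11)
  Distance 9: (x=4, y=0), (x=6, y=0), (x=3, y=1), (x=7, y=1), (x=2, y=2), (x=8, y=2), (x=1, y=3), (x=0, y=4)
  Distance 10: (x=3, y=0), (x=7, y=0), (x=2, y=1), (x=8, y=1), (x=1, y=2), (x=0, y=3)
  Distance 11: (x=2, y=0), (x=8, y=0), (x=1, y=1), (x=0, y=2)
  Distance 12: (x=0, y=1)
Total reachable: 103 (grid has 103 open cells total)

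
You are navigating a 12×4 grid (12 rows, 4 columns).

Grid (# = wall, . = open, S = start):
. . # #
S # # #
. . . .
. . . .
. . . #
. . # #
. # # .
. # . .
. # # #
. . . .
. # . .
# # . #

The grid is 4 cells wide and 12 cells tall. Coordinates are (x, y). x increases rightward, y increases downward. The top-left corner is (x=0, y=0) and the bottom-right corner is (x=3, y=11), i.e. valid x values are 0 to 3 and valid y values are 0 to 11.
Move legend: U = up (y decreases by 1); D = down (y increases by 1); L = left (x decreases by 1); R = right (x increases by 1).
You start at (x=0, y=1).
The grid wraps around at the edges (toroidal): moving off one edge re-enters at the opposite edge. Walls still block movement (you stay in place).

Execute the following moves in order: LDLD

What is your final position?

Start: (x=0, y=1)
  L (left): blocked, stay at (x=0, y=1)
  D (down): (x=0, y=1) -> (x=0, y=2)
  L (left): (x=0, y=2) -> (x=3, y=2)
  D (down): (x=3, y=2) -> (x=3, y=3)
Final: (x=3, y=3)

Answer: Final position: (x=3, y=3)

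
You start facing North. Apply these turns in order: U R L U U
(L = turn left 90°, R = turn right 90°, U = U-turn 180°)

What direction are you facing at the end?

Start: North
  U (U-turn (180°)) -> South
  R (right (90° clockwise)) -> West
  L (left (90° counter-clockwise)) -> South
  U (U-turn (180°)) -> North
  U (U-turn (180°)) -> South
Final: South

Answer: Final heading: South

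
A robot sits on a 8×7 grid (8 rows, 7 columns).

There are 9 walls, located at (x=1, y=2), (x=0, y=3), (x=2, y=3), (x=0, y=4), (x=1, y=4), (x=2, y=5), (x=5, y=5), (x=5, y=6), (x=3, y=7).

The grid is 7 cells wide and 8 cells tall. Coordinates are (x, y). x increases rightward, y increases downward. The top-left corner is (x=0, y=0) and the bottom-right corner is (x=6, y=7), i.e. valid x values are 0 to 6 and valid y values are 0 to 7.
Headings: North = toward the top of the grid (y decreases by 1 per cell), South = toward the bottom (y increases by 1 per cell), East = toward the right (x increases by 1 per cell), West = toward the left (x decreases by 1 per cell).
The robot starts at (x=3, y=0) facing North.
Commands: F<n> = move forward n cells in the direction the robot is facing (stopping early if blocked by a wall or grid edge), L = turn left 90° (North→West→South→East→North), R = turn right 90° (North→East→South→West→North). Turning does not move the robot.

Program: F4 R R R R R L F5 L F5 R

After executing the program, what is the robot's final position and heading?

Answer: Final position: (x=0, y=0), facing North

Derivation:
Start: (x=3, y=0), facing North
  F4: move forward 0/4 (blocked), now at (x=3, y=0)
  R: turn right, now facing East
  R: turn right, now facing South
  R: turn right, now facing West
  R: turn right, now facing North
  R: turn right, now facing East
  L: turn left, now facing North
  F5: move forward 0/5 (blocked), now at (x=3, y=0)
  L: turn left, now facing West
  F5: move forward 3/5 (blocked), now at (x=0, y=0)
  R: turn right, now facing North
Final: (x=0, y=0), facing North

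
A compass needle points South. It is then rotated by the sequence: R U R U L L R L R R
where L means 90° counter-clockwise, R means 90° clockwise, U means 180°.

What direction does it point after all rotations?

Start: South
  R (right (90° clockwise)) -> West
  U (U-turn (180°)) -> East
  R (right (90° clockwise)) -> South
  U (U-turn (180°)) -> North
  L (left (90° counter-clockwise)) -> West
  L (left (90° counter-clockwise)) -> South
  R (right (90° clockwise)) -> West
  L (left (90° counter-clockwise)) -> South
  R (right (90° clockwise)) -> West
  R (right (90° clockwise)) -> North
Final: North

Answer: Final heading: North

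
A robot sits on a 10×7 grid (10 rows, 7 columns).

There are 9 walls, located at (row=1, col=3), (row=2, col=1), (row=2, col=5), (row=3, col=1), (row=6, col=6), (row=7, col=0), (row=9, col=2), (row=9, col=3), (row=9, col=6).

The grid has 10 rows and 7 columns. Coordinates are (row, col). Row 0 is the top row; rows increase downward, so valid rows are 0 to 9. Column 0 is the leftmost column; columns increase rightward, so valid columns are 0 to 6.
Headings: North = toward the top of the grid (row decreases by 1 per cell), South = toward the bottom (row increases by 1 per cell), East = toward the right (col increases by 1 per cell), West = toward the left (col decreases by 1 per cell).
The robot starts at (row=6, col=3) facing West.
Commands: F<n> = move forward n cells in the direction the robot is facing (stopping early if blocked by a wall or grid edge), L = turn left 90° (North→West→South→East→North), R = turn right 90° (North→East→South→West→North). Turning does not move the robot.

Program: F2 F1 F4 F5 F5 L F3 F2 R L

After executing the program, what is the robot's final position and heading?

Answer: Final position: (row=6, col=0), facing South

Derivation:
Start: (row=6, col=3), facing West
  F2: move forward 2, now at (row=6, col=1)
  F1: move forward 1, now at (row=6, col=0)
  F4: move forward 0/4 (blocked), now at (row=6, col=0)
  F5: move forward 0/5 (blocked), now at (row=6, col=0)
  F5: move forward 0/5 (blocked), now at (row=6, col=0)
  L: turn left, now facing South
  F3: move forward 0/3 (blocked), now at (row=6, col=0)
  F2: move forward 0/2 (blocked), now at (row=6, col=0)
  R: turn right, now facing West
  L: turn left, now facing South
Final: (row=6, col=0), facing South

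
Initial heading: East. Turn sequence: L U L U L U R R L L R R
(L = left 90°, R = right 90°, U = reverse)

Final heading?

Start: East
  L (left (90° counter-clockwise)) -> North
  U (U-turn (180°)) -> South
  L (left (90° counter-clockwise)) -> East
  U (U-turn (180°)) -> West
  L (left (90° counter-clockwise)) -> South
  U (U-turn (180°)) -> North
  R (right (90° clockwise)) -> East
  R (right (90° clockwise)) -> South
  L (left (90° counter-clockwise)) -> East
  L (left (90° counter-clockwise)) -> North
  R (right (90° clockwise)) -> East
  R (right (90° clockwise)) -> South
Final: South

Answer: Final heading: South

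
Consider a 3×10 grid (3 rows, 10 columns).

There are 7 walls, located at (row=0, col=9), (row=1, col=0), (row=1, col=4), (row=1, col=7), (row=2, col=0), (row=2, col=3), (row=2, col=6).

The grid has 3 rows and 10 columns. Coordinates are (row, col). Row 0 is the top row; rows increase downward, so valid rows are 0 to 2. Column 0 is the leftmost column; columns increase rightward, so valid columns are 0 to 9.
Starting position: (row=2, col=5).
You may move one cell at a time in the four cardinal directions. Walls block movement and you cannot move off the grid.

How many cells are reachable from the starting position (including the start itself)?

BFS flood-fill from (row=2, col=5):
  Distance 0: (row=2, col=5)
  Distance 1: (row=1, col=5), (row=2, col=4)
  Distance 2: (row=0, col=5), (row=1, col=6)
  Distance 3: (row=0, col=4), (row=0, col=6)
  Distance 4: (row=0, col=3), (row=0, col=7)
  Distance 5: (row=0, col=2), (row=0, col=8), (row=1, col=3)
  Distance 6: (row=0, col=1), (row=1, col=2), (row=1, col=8)
  Distance 7: (row=0, col=0), (row=1, col=1), (row=1, col=9), (row=2, col=2), (row=2, col=8)
  Distance 8: (row=2, col=1), (row=2, col=7), (row=2, col=9)
Total reachable: 23 (grid has 23 open cells total)

Answer: Reachable cells: 23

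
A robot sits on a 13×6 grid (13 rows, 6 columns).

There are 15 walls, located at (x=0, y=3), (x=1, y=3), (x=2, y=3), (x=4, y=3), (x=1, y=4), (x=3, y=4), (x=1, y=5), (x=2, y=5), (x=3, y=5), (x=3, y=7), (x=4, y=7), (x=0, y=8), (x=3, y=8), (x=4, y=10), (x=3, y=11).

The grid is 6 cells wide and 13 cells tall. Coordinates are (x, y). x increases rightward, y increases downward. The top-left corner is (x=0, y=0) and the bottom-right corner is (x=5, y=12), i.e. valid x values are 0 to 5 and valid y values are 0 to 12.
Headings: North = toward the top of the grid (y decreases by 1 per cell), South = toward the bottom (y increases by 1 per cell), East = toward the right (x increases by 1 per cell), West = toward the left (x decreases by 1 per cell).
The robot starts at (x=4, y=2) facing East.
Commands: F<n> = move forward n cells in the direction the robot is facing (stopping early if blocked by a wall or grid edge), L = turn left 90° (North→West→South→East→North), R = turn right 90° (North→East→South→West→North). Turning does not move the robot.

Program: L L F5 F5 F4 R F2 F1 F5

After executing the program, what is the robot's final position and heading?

Start: (x=4, y=2), facing East
  L: turn left, now facing North
  L: turn left, now facing West
  F5: move forward 4/5 (blocked), now at (x=0, y=2)
  F5: move forward 0/5 (blocked), now at (x=0, y=2)
  F4: move forward 0/4 (blocked), now at (x=0, y=2)
  R: turn right, now facing North
  F2: move forward 2, now at (x=0, y=0)
  F1: move forward 0/1 (blocked), now at (x=0, y=0)
  F5: move forward 0/5 (blocked), now at (x=0, y=0)
Final: (x=0, y=0), facing North

Answer: Final position: (x=0, y=0), facing North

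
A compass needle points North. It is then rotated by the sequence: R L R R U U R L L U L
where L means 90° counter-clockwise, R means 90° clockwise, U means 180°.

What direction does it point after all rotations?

Answer: Final heading: South

Derivation:
Start: North
  R (right (90° clockwise)) -> East
  L (left (90° counter-clockwise)) -> North
  R (right (90° clockwise)) -> East
  R (right (90° clockwise)) -> South
  U (U-turn (180°)) -> North
  U (U-turn (180°)) -> South
  R (right (90° clockwise)) -> West
  L (left (90° counter-clockwise)) -> South
  L (left (90° counter-clockwise)) -> East
  U (U-turn (180°)) -> West
  L (left (90° counter-clockwise)) -> South
Final: South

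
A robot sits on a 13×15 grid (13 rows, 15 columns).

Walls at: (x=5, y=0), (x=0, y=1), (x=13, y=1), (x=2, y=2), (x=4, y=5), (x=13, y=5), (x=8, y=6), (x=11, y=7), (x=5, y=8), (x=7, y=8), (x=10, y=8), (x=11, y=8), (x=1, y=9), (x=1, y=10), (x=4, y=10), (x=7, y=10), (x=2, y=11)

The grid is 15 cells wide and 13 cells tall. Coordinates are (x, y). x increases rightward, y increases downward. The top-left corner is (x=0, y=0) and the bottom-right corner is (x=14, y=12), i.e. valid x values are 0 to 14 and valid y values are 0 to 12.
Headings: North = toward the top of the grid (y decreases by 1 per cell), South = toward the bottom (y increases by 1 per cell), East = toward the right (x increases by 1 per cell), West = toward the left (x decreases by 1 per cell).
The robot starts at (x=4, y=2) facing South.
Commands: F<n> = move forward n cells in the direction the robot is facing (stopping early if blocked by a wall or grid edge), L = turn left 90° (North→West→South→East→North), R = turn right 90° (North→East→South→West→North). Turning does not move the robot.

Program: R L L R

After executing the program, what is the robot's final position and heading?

Answer: Final position: (x=4, y=2), facing South

Derivation:
Start: (x=4, y=2), facing South
  R: turn right, now facing West
  L: turn left, now facing South
  L: turn left, now facing East
  R: turn right, now facing South
Final: (x=4, y=2), facing South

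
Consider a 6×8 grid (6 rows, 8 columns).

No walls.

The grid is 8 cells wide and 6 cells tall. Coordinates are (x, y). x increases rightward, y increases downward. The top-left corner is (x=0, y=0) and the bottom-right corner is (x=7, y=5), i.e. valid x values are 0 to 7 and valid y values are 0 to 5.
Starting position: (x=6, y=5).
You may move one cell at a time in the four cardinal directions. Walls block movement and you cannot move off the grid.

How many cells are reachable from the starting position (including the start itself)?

BFS flood-fill from (x=6, y=5):
  Distance 0: (x=6, y=5)
  Distance 1: (x=6, y=4), (x=5, y=5), (x=7, y=5)
  Distance 2: (x=6, y=3), (x=5, y=4), (x=7, y=4), (x=4, y=5)
  Distance 3: (x=6, y=2), (x=5, y=3), (x=7, y=3), (x=4, y=4), (x=3, y=5)
  Distance 4: (x=6, y=1), (x=5, y=2), (x=7, y=2), (x=4, y=3), (x=3, y=4), (x=2, y=5)
  Distance 5: (x=6, y=0), (x=5, y=1), (x=7, y=1), (x=4, y=2), (x=3, y=3), (x=2, y=4), (x=1, y=5)
  Distance 6: (x=5, y=0), (x=7, y=0), (x=4, y=1), (x=3, y=2), (x=2, y=3), (x=1, y=4), (x=0, y=5)
  Distance 7: (x=4, y=0), (x=3, y=1), (x=2, y=2), (x=1, y=3), (x=0, y=4)
  Distance 8: (x=3, y=0), (x=2, y=1), (x=1, y=2), (x=0, y=3)
  Distance 9: (x=2, y=0), (x=1, y=1), (x=0, y=2)
  Distance 10: (x=1, y=0), (x=0, y=1)
  Distance 11: (x=0, y=0)
Total reachable: 48 (grid has 48 open cells total)

Answer: Reachable cells: 48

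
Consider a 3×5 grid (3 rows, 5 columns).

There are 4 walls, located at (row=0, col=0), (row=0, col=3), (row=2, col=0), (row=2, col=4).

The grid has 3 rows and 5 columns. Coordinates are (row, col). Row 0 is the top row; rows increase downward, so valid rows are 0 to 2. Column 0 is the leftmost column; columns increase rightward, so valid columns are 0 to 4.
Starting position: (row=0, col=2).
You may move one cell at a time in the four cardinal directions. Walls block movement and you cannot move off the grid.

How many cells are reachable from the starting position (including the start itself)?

BFS flood-fill from (row=0, col=2):
  Distance 0: (row=0, col=2)
  Distance 1: (row=0, col=1), (row=1, col=2)
  Distance 2: (row=1, col=1), (row=1, col=3), (row=2, col=2)
  Distance 3: (row=1, col=0), (row=1, col=4), (row=2, col=1), (row=2, col=3)
  Distance 4: (row=0, col=4)
Total reachable: 11 (grid has 11 open cells total)

Answer: Reachable cells: 11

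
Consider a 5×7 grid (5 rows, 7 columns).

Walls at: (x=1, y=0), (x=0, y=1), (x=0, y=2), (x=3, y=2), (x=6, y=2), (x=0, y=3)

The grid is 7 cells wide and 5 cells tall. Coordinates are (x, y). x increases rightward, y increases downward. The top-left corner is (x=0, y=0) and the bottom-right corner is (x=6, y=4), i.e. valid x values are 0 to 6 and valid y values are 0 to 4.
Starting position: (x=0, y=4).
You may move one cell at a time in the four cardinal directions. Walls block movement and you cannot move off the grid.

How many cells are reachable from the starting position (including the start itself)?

BFS flood-fill from (x=0, y=4):
  Distance 0: (x=0, y=4)
  Distance 1: (x=1, y=4)
  Distance 2: (x=1, y=3), (x=2, y=4)
  Distance 3: (x=1, y=2), (x=2, y=3), (x=3, y=4)
  Distance 4: (x=1, y=1), (x=2, y=2), (x=3, y=3), (x=4, y=4)
  Distance 5: (x=2, y=1), (x=4, y=3), (x=5, y=4)
  Distance 6: (x=2, y=0), (x=3, y=1), (x=4, y=2), (x=5, y=3), (x=6, y=4)
  Distance 7: (x=3, y=0), (x=4, y=1), (x=5, y=2), (x=6, y=3)
  Distance 8: (x=4, y=0), (x=5, y=1)
  Distance 9: (x=5, y=0), (x=6, y=1)
  Distance 10: (x=6, y=0)
Total reachable: 28 (grid has 29 open cells total)

Answer: Reachable cells: 28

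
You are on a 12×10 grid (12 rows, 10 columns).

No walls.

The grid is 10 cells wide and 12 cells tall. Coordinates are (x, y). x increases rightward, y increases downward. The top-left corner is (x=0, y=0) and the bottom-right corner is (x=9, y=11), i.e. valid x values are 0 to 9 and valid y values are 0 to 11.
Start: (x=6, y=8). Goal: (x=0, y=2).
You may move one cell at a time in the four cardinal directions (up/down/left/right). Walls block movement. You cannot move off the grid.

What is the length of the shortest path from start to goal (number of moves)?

BFS from (x=6, y=8) until reaching (x=0, y=2):
  Distance 0: (x=6, y=8)
  Distance 1: (x=6, y=7), (x=5, y=8), (x=7, y=8), (x=6, y=9)
  Distance 2: (x=6, y=6), (x=5, y=7), (x=7, y=7), (x=4, y=8), (x=8, y=8), (x=5, y=9), (x=7, y=9), (x=6, y=10)
  Distance 3: (x=6, y=5), (x=5, y=6), (x=7, y=6), (x=4, y=7), (x=8, y=7), (x=3, y=8), (x=9, y=8), (x=4, y=9), (x=8, y=9), (x=5, y=10), (x=7, y=10), (x=6, y=11)
  Distance 4: (x=6, y=4), (x=5, y=5), (x=7, y=5), (x=4, y=6), (x=8, y=6), (x=3, y=7), (x=9, y=7), (x=2, y=8), (x=3, y=9), (x=9, y=9), (x=4, y=10), (x=8, y=10), (x=5, y=11), (x=7, y=11)
  Distance 5: (x=6, y=3), (x=5, y=4), (x=7, y=4), (x=4, y=5), (x=8, y=5), (x=3, y=6), (x=9, y=6), (x=2, y=7), (x=1, y=8), (x=2, y=9), (x=3, y=10), (x=9, y=10), (x=4, y=11), (x=8, y=11)
  Distance 6: (x=6, y=2), (x=5, y=3), (x=7, y=3), (x=4, y=4), (x=8, y=4), (x=3, y=5), (x=9, y=5), (x=2, y=6), (x=1, y=7), (x=0, y=8), (x=1, y=9), (x=2, y=10), (x=3, y=11), (x=9, y=11)
  Distance 7: (x=6, y=1), (x=5, y=2), (x=7, y=2), (x=4, y=3), (x=8, y=3), (x=3, y=4), (x=9, y=4), (x=2, y=5), (x=1, y=6), (x=0, y=7), (x=0, y=9), (x=1, y=10), (x=2, y=11)
  Distance 8: (x=6, y=0), (x=5, y=1), (x=7, y=1), (x=4, y=2), (x=8, y=2), (x=3, y=3), (x=9, y=3), (x=2, y=4), (x=1, y=5), (x=0, y=6), (x=0, y=10), (x=1, y=11)
  Distance 9: (x=5, y=0), (x=7, y=0), (x=4, y=1), (x=8, y=1), (x=3, y=2), (x=9, y=2), (x=2, y=3), (x=1, y=4), (x=0, y=5), (x=0, y=11)
  Distance 10: (x=4, y=0), (x=8, y=0), (x=3, y=1), (x=9, y=1), (x=2, y=2), (x=1, y=3), (x=0, y=4)
  Distance 11: (x=3, y=0), (x=9, y=0), (x=2, y=1), (x=1, y=2), (x=0, y=3)
  Distance 12: (x=2, y=0), (x=1, y=1), (x=0, y=2)  <- goal reached here
One shortest path (12 moves): (x=6, y=8) -> (x=5, y=8) -> (x=4, y=8) -> (x=3, y=8) -> (x=2, y=8) -> (x=1, y=8) -> (x=0, y=8) -> (x=0, y=7) -> (x=0, y=6) -> (x=0, y=5) -> (x=0, y=4) -> (x=0, y=3) -> (x=0, y=2)

Answer: Shortest path length: 12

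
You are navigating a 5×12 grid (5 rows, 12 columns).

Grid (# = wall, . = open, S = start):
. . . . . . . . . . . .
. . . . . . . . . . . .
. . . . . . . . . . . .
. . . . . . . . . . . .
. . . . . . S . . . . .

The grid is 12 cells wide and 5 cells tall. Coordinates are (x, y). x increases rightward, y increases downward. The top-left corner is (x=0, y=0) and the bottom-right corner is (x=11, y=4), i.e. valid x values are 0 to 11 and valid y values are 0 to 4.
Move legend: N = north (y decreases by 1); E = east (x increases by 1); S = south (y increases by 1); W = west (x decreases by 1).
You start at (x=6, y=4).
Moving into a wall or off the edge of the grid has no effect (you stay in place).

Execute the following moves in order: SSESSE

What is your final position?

Answer: Final position: (x=8, y=4)

Derivation:
Start: (x=6, y=4)
  S (south): blocked, stay at (x=6, y=4)
  S (south): blocked, stay at (x=6, y=4)
  E (east): (x=6, y=4) -> (x=7, y=4)
  S (south): blocked, stay at (x=7, y=4)
  S (south): blocked, stay at (x=7, y=4)
  E (east): (x=7, y=4) -> (x=8, y=4)
Final: (x=8, y=4)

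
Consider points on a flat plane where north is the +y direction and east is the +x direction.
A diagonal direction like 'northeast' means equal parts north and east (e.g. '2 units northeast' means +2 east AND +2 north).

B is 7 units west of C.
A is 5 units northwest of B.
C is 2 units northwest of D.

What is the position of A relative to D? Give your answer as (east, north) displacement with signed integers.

Answer: A is at (east=-14, north=7) relative to D.

Derivation:
Place D at the origin (east=0, north=0).
  C is 2 units northwest of D: delta (east=-2, north=+2); C at (east=-2, north=2).
  B is 7 units west of C: delta (east=-7, north=+0); B at (east=-9, north=2).
  A is 5 units northwest of B: delta (east=-5, north=+5); A at (east=-14, north=7).
Therefore A relative to D: (east=-14, north=7).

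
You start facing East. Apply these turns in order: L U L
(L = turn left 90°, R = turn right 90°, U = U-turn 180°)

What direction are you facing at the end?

Start: East
  L (left (90° counter-clockwise)) -> North
  U (U-turn (180°)) -> South
  L (left (90° counter-clockwise)) -> East
Final: East

Answer: Final heading: East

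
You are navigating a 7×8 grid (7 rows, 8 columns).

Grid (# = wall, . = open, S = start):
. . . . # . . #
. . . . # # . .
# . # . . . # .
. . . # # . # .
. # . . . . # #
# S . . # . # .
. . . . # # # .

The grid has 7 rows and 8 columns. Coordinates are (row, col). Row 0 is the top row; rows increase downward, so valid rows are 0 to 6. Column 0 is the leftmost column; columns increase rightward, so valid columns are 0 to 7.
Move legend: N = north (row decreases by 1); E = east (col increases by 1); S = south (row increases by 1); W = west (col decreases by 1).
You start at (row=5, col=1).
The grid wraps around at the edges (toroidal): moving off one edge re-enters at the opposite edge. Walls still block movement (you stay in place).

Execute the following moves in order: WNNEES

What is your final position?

Answer: Final position: (row=6, col=3)

Derivation:
Start: (row=5, col=1)
  W (west): blocked, stay at (row=5, col=1)
  N (north): blocked, stay at (row=5, col=1)
  N (north): blocked, stay at (row=5, col=1)
  E (east): (row=5, col=1) -> (row=5, col=2)
  E (east): (row=5, col=2) -> (row=5, col=3)
  S (south): (row=5, col=3) -> (row=6, col=3)
Final: (row=6, col=3)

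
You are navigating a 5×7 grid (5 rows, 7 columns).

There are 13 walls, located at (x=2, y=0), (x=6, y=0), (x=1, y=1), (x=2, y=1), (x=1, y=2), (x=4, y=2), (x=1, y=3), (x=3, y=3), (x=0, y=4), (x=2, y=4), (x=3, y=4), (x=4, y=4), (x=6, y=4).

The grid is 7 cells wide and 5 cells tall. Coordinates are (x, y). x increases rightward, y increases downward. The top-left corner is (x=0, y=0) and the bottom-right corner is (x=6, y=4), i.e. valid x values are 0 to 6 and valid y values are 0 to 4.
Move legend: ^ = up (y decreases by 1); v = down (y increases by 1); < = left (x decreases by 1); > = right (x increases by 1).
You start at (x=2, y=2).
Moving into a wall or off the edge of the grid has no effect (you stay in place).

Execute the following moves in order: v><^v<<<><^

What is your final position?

Start: (x=2, y=2)
  v (down): (x=2, y=2) -> (x=2, y=3)
  > (right): blocked, stay at (x=2, y=3)
  < (left): blocked, stay at (x=2, y=3)
  ^ (up): (x=2, y=3) -> (x=2, y=2)
  v (down): (x=2, y=2) -> (x=2, y=3)
  [×3]< (left): blocked, stay at (x=2, y=3)
  > (right): blocked, stay at (x=2, y=3)
  < (left): blocked, stay at (x=2, y=3)
  ^ (up): (x=2, y=3) -> (x=2, y=2)
Final: (x=2, y=2)

Answer: Final position: (x=2, y=2)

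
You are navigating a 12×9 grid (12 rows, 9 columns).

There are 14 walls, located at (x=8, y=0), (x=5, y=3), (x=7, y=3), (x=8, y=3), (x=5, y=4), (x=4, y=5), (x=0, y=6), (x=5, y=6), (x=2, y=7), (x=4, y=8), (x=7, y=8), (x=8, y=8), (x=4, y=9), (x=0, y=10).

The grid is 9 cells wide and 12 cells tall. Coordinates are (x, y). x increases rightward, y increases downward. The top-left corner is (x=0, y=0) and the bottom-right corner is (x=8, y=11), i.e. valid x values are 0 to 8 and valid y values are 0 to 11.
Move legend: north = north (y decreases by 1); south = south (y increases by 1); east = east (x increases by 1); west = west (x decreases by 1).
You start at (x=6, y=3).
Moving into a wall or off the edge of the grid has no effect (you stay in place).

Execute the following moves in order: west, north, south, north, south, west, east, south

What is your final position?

Start: (x=6, y=3)
  west (west): blocked, stay at (x=6, y=3)
  north (north): (x=6, y=3) -> (x=6, y=2)
  south (south): (x=6, y=2) -> (x=6, y=3)
  north (north): (x=6, y=3) -> (x=6, y=2)
  south (south): (x=6, y=2) -> (x=6, y=3)
  west (west): blocked, stay at (x=6, y=3)
  east (east): blocked, stay at (x=6, y=3)
  south (south): (x=6, y=3) -> (x=6, y=4)
Final: (x=6, y=4)

Answer: Final position: (x=6, y=4)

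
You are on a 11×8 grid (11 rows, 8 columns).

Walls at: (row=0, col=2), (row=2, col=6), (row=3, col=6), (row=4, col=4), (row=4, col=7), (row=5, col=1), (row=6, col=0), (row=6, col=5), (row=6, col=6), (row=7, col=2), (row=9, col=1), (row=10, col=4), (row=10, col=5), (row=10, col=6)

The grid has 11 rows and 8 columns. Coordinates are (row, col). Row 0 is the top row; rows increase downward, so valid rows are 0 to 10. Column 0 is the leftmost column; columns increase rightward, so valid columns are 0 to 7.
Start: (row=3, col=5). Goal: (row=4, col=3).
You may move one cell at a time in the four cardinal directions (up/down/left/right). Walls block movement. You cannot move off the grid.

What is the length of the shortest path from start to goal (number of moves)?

Answer: Shortest path length: 3

Derivation:
BFS from (row=3, col=5) until reaching (row=4, col=3):
  Distance 0: (row=3, col=5)
  Distance 1: (row=2, col=5), (row=3, col=4), (row=4, col=5)
  Distance 2: (row=1, col=5), (row=2, col=4), (row=3, col=3), (row=4, col=6), (row=5, col=5)
  Distance 3: (row=0, col=5), (row=1, col=4), (row=1, col=6), (row=2, col=3), (row=3, col=2), (row=4, col=3), (row=5, col=4), (row=5, col=6)  <- goal reached here
One shortest path (3 moves): (row=3, col=5) -> (row=3, col=4) -> (row=3, col=3) -> (row=4, col=3)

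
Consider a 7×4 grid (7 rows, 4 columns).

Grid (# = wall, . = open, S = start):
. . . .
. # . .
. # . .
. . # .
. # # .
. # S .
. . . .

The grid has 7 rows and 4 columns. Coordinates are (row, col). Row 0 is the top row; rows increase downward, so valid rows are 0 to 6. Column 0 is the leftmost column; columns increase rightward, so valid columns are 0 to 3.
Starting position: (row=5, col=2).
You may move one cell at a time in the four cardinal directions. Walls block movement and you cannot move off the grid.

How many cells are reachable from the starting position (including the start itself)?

Answer: Reachable cells: 22

Derivation:
BFS flood-fill from (row=5, col=2):
  Distance 0: (row=5, col=2)
  Distance 1: (row=5, col=3), (row=6, col=2)
  Distance 2: (row=4, col=3), (row=6, col=1), (row=6, col=3)
  Distance 3: (row=3, col=3), (row=6, col=0)
  Distance 4: (row=2, col=3), (row=5, col=0)
  Distance 5: (row=1, col=3), (row=2, col=2), (row=4, col=0)
  Distance 6: (row=0, col=3), (row=1, col=2), (row=3, col=0)
  Distance 7: (row=0, col=2), (row=2, col=0), (row=3, col=1)
  Distance 8: (row=0, col=1), (row=1, col=0)
  Distance 9: (row=0, col=0)
Total reachable: 22 (grid has 22 open cells total)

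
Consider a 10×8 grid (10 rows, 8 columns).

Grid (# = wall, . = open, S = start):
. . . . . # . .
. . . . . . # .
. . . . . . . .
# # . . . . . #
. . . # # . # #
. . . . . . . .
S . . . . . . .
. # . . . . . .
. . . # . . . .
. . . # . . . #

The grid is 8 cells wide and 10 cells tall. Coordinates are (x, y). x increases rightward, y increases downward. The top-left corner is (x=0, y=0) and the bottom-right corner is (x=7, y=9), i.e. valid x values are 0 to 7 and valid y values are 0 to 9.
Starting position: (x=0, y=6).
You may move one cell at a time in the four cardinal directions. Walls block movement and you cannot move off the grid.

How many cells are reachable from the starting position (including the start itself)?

Answer: Reachable cells: 67

Derivation:
BFS flood-fill from (x=0, y=6):
  Distance 0: (x=0, y=6)
  Distance 1: (x=0, y=5), (x=1, y=6), (x=0, y=7)
  Distance 2: (x=0, y=4), (x=1, y=5), (x=2, y=6), (x=0, y=8)
  Distance 3: (x=1, y=4), (x=2, y=5), (x=3, y=6), (x=2, y=7), (x=1, y=8), (x=0, y=9)
  Distance 4: (x=2, y=4), (x=3, y=5), (x=4, y=6), (x=3, y=7), (x=2, y=8), (x=1, y=9)
  Distance 5: (x=2, y=3), (x=4, y=5), (x=5, y=6), (x=4, y=7), (x=2, y=9)
  Distance 6: (x=2, y=2), (x=3, y=3), (x=5, y=5), (x=6, y=6), (x=5, y=7), (x=4, y=8)
  Distance 7: (x=2, y=1), (x=1, y=2), (x=3, y=2), (x=4, y=3), (x=5, y=4), (x=6, y=5), (x=7, y=6), (x=6, y=7), (x=5, y=8), (x=4, y=9)
  Distance 8: (x=2, y=0), (x=1, y=1), (x=3, y=1), (x=0, y=2), (x=4, y=2), (x=5, y=3), (x=7, y=5), (x=7, y=7), (x=6, y=8), (x=5, y=9)
  Distance 9: (x=1, y=0), (x=3, y=0), (x=0, y=1), (x=4, y=1), (x=5, y=2), (x=6, y=3), (x=7, y=8), (x=6, y=9)
  Distance 10: (x=0, y=0), (x=4, y=0), (x=5, y=1), (x=6, y=2)
  Distance 11: (x=7, y=2)
  Distance 12: (x=7, y=1)
  Distance 13: (x=7, y=0)
  Distance 14: (x=6, y=0)
Total reachable: 67 (grid has 67 open cells total)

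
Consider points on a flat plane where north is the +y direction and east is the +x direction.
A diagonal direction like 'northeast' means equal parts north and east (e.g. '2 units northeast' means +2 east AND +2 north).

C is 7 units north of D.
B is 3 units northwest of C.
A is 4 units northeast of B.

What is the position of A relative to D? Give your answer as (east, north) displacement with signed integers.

Place D at the origin (east=0, north=0).
  C is 7 units north of D: delta (east=+0, north=+7); C at (east=0, north=7).
  B is 3 units northwest of C: delta (east=-3, north=+3); B at (east=-3, north=10).
  A is 4 units northeast of B: delta (east=+4, north=+4); A at (east=1, north=14).
Therefore A relative to D: (east=1, north=14).

Answer: A is at (east=1, north=14) relative to D.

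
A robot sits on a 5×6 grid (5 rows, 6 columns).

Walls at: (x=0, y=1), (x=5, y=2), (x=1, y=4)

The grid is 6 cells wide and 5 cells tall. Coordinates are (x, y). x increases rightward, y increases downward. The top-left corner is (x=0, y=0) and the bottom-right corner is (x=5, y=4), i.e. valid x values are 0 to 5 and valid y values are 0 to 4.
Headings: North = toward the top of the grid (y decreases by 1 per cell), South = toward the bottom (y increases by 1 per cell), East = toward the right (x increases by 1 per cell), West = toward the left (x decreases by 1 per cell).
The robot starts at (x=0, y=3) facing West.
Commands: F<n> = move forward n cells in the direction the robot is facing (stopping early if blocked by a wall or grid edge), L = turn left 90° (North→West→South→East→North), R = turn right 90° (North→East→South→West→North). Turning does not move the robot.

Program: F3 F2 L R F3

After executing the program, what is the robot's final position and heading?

Answer: Final position: (x=0, y=3), facing West

Derivation:
Start: (x=0, y=3), facing West
  F3: move forward 0/3 (blocked), now at (x=0, y=3)
  F2: move forward 0/2 (blocked), now at (x=0, y=3)
  L: turn left, now facing South
  R: turn right, now facing West
  F3: move forward 0/3 (blocked), now at (x=0, y=3)
Final: (x=0, y=3), facing West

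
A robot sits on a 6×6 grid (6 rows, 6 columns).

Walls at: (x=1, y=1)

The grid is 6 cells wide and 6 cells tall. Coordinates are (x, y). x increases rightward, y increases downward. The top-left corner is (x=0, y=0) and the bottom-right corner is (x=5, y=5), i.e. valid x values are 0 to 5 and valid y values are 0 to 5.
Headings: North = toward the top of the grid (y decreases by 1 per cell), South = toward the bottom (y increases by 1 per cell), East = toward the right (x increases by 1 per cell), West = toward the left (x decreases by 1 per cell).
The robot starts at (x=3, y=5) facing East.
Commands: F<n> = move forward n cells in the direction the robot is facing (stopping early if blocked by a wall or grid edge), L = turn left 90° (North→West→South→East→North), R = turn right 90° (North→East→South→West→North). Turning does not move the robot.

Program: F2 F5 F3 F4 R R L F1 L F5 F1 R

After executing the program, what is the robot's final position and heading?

Answer: Final position: (x=5, y=5), facing South

Derivation:
Start: (x=3, y=5), facing East
  F2: move forward 2, now at (x=5, y=5)
  F5: move forward 0/5 (blocked), now at (x=5, y=5)
  F3: move forward 0/3 (blocked), now at (x=5, y=5)
  F4: move forward 0/4 (blocked), now at (x=5, y=5)
  R: turn right, now facing South
  R: turn right, now facing West
  L: turn left, now facing South
  F1: move forward 0/1 (blocked), now at (x=5, y=5)
  L: turn left, now facing East
  F5: move forward 0/5 (blocked), now at (x=5, y=5)
  F1: move forward 0/1 (blocked), now at (x=5, y=5)
  R: turn right, now facing South
Final: (x=5, y=5), facing South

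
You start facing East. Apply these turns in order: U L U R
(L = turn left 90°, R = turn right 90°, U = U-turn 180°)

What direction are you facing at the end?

Start: East
  U (U-turn (180°)) -> West
  L (left (90° counter-clockwise)) -> South
  U (U-turn (180°)) -> North
  R (right (90° clockwise)) -> East
Final: East

Answer: Final heading: East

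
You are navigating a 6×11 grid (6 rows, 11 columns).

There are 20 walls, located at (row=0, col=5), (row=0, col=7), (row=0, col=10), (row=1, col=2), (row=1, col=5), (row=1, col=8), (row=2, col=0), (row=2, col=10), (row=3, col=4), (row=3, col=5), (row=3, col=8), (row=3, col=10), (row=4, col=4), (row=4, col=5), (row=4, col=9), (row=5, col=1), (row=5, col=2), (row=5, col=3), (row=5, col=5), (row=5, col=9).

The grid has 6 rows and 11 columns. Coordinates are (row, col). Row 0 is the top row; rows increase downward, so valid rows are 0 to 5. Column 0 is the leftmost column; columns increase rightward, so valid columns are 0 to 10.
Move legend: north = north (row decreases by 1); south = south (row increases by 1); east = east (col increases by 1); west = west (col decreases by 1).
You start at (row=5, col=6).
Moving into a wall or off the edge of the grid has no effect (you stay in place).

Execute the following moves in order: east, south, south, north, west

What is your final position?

Start: (row=5, col=6)
  east (east): (row=5, col=6) -> (row=5, col=7)
  south (south): blocked, stay at (row=5, col=7)
  south (south): blocked, stay at (row=5, col=7)
  north (north): (row=5, col=7) -> (row=4, col=7)
  west (west): (row=4, col=7) -> (row=4, col=6)
Final: (row=4, col=6)

Answer: Final position: (row=4, col=6)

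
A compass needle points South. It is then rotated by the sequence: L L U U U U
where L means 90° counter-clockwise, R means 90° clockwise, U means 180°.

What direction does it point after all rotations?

Start: South
  L (left (90° counter-clockwise)) -> East
  L (left (90° counter-clockwise)) -> North
  U (U-turn (180°)) -> South
  U (U-turn (180°)) -> North
  U (U-turn (180°)) -> South
  U (U-turn (180°)) -> North
Final: North

Answer: Final heading: North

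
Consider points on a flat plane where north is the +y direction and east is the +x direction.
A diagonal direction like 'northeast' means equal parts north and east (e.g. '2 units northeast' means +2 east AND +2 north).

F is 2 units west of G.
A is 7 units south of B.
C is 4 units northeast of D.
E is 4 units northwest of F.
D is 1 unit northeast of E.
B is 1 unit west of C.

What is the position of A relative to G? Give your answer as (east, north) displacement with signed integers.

Place G at the origin (east=0, north=0).
  F is 2 units west of G: delta (east=-2, north=+0); F at (east=-2, north=0).
  E is 4 units northwest of F: delta (east=-4, north=+4); E at (east=-6, north=4).
  D is 1 unit northeast of E: delta (east=+1, north=+1); D at (east=-5, north=5).
  C is 4 units northeast of D: delta (east=+4, north=+4); C at (east=-1, north=9).
  B is 1 unit west of C: delta (east=-1, north=+0); B at (east=-2, north=9).
  A is 7 units south of B: delta (east=+0, north=-7); A at (east=-2, north=2).
Therefore A relative to G: (east=-2, north=2).

Answer: A is at (east=-2, north=2) relative to G.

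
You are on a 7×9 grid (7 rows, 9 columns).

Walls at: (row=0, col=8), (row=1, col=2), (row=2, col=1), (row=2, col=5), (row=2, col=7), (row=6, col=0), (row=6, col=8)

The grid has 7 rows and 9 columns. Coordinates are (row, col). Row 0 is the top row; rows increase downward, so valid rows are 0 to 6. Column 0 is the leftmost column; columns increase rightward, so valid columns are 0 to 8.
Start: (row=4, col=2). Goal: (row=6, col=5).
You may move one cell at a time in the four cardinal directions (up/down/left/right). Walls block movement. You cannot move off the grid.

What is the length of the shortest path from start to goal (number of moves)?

BFS from (row=4, col=2) until reaching (row=6, col=5):
  Distance 0: (row=4, col=2)
  Distance 1: (row=3, col=2), (row=4, col=1), (row=4, col=3), (row=5, col=2)
  Distance 2: (row=2, col=2), (row=3, col=1), (row=3, col=3), (row=4, col=0), (row=4, col=4), (row=5, col=1), (row=5, col=3), (row=6, col=2)
  Distance 3: (row=2, col=3), (row=3, col=0), (row=3, col=4), (row=4, col=5), (row=5, col=0), (row=5, col=4), (row=6, col=1), (row=6, col=3)
  Distance 4: (row=1, col=3), (row=2, col=0), (row=2, col=4), (row=3, col=5), (row=4, col=6), (row=5, col=5), (row=6, col=4)
  Distance 5: (row=0, col=3), (row=1, col=0), (row=1, col=4), (row=3, col=6), (row=4, col=7), (row=5, col=6), (row=6, col=5)  <- goal reached here
One shortest path (5 moves): (row=4, col=2) -> (row=4, col=3) -> (row=4, col=4) -> (row=4, col=5) -> (row=5, col=5) -> (row=6, col=5)

Answer: Shortest path length: 5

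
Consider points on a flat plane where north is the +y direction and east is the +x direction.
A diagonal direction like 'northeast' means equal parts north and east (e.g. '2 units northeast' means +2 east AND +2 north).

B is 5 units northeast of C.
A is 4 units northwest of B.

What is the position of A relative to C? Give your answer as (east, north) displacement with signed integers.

Place C at the origin (east=0, north=0).
  B is 5 units northeast of C: delta (east=+5, north=+5); B at (east=5, north=5).
  A is 4 units northwest of B: delta (east=-4, north=+4); A at (east=1, north=9).
Therefore A relative to C: (east=1, north=9).

Answer: A is at (east=1, north=9) relative to C.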